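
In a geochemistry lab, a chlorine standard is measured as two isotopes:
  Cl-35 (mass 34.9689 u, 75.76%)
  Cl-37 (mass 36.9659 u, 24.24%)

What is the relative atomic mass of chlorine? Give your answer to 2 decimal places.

Ar = Σ fᵢ·mᵢ = 0.7576 × 34.9689 + 0.2424 × 36.9659
= 26.49244 + 8.96053 = 35.45297 u

35.45 u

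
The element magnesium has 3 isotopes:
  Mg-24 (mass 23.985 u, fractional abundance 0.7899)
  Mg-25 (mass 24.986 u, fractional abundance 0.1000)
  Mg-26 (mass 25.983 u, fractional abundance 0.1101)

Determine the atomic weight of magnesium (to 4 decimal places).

Weight each isotope mass by its fractional abundance: 0.7899 × 23.985 + 0.1000 × 24.986 + 0.1101 × 25.983
= 18.94575 + 2.49860 + 2.86073 = 24.30508 u

24.3051 u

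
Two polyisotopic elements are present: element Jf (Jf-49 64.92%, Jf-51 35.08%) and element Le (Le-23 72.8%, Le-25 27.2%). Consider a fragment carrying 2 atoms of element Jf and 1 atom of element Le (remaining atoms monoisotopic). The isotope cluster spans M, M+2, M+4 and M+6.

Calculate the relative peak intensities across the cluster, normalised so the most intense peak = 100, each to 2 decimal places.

Element Jf pattern (n=2): 0.42146064 : 0.45547872 : 0.12306064
Element Le pattern (n=1): 0.7280 : 0.2720
Convolve the two distributions (both contribute in 2-u steps):
  M: 0.42146064×0.7280 = 0.306823
  M+2: 0.42146064×0.2720 + 0.45547872×0.7280 = 0.446226
  M+4: 0.45547872×0.2720 + 0.12306064×0.7280 = 0.213478
  M+6: 0.12306064×0.2720 = 0.033472
Scale to base peak (0.446226) = 100: 68.76 : 100.00 : 47.84 : 7.50

68.76 : 100.00 : 47.84 : 7.50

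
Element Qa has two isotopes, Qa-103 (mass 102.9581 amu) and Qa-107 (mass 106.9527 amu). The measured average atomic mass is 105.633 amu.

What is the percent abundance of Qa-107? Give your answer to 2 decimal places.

66.96%

Writing the weighted mean with unknown fraction x of Qa-103:
102.9581·x + 106.9527·(1 − x) = 105.633
(102.9581 − 106.9527)·x = 105.633 − 106.9527
x = -1.3197 / -3.9946 = 0.33037 → 33.04% Qa-103, 66.96% Qa-107.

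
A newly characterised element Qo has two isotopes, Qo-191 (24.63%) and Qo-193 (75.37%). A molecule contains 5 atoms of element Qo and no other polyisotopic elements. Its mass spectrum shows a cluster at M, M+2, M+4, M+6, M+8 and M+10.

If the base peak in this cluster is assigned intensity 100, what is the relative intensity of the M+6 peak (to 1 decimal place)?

(0.2463 + 0.7537)^5 gives M 0.0009, M+2 0.0139, M+4 0.0849, M+6 0.2597, M+8 0.3974, M+10 0.2432; the largest is M+8.
P(M+8) = C(5,4) × 0.2463^1 × 0.7537^4 = 5 × 0.2463 × 0.32269636 = 0.397401 (base)
P(M+6) = C(5,3) × 0.2463^2 × 0.7537^3 = 10 × 0.06066369 × 0.4281496 = 0.259731
Relative intensity = 0.259731 / 0.397401 × 100 = 65.4

65.4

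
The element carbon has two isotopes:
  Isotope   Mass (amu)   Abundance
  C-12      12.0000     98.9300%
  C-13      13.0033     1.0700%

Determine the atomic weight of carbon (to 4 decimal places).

Ar = Σ fᵢ·mᵢ = 0.989300 × 12.0000 + 0.010700 × 13.0033
= 11.87160 + 0.13914 = 12.01074 amu

12.0107 amu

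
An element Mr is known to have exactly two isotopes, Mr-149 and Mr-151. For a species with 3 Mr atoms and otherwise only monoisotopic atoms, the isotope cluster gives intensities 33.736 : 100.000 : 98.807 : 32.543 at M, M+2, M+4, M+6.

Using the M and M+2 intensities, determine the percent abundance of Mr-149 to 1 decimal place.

Let p = fractional abundance of Mr-149. I(M+2)/I(M) = [C(3,1)·p^2·(1−p)] / p^3 = 3·(1−p)/p = 100.000/33.736 = 2.9642
(1−p)/p = 2.9642/3 = 0.9881  ⇒  p = 1/(1 + 0.9881) = 0.5030
Mr-149: 50.3%, Mr-151: 49.7%.

50.3%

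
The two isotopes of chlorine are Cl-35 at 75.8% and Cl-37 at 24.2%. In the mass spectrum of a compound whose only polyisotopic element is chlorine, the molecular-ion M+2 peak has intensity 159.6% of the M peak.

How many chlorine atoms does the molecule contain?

For n independent Cl atoms, I(M+2)/I(M) = n · (abundance Cl-37) / (abundance Cl-35) = n · 0.242/0.758.
n = 1.596 × 0.758/0.242 = 5.00 ≈ 5

5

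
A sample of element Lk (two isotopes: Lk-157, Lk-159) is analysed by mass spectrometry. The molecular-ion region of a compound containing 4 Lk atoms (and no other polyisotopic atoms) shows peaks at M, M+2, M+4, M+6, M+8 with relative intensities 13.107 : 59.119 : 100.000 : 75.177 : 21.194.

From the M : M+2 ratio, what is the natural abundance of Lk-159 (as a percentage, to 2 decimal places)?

53.00%

Let p = fractional abundance of Lk-157. I(M+2)/I(M) = [C(4,1)·p^3·(1−p)] / p^4 = 4·(1−p)/p = 59.119/13.107 = 4.5105
(1−p)/p = 4.5105/4 = 1.1276  ⇒  p = 1/(1 + 1.1276) = 0.4700
Lk-157: 47.00%, Lk-159: 53.00%.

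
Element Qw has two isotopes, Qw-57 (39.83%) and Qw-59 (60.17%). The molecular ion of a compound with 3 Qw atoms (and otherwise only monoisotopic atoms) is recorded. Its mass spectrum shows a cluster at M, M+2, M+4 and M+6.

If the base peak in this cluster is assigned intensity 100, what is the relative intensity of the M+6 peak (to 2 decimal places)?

50.36

(0.3983 + 0.6017)^3 gives M 0.0632, M+2 0.2864, M+4 0.4326, M+6 0.2178; the largest is M+4.
P(M+4) = C(3,2) × 0.3983^1 × 0.6017^2 = 3 × 0.3983 × 0.36204289 = 0.432605 (base)
P(M+6) = C(3,3) × 0.3983^0 × 0.6017^3 = 1 × 1.0000 × 0.21784121 = 0.217841
Relative intensity = 0.217841 / 0.432605 × 100 = 50.36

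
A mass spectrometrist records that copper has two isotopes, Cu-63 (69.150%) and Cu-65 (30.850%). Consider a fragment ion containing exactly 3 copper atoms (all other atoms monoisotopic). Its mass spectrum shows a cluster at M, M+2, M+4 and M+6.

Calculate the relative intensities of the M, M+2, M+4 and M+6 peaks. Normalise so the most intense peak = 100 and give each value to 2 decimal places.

Expanding (0.69150 + 0.30850)^3:
P(M) = 0.69150^3 = 0.330656
P(M+2) = 3 × 0.69150^2 × 0.30850^1 = 0.442548
P(M+4) = 3 × 0.69150^1 × 0.30850^2 = 0.197435
P(M+6) = 0.30850^3 = 0.029361
The M+2 peak is largest (0.442548); scaling to 100 gives 74.72 : 100.00 : 44.61 : 6.63.

74.72 : 100.00 : 44.61 : 6.63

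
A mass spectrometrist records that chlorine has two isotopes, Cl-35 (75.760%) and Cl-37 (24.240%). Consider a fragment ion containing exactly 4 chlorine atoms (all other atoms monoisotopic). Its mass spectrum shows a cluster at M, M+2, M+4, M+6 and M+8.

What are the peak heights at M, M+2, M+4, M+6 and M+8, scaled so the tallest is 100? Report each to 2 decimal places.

78.14 : 100.00 : 47.99 : 10.24 : 0.82

Expanding (0.75760 + 0.24240)^4:
P(M) = 0.75760^4 = 0.329428
P(M+2) = 4 × 0.75760^3 × 0.24240^1 = 0.421612
P(M+4) = 6 × 0.75760^2 × 0.24240^2 = 0.202347
P(M+6) = 4 × 0.75760^1 × 0.24240^3 = 0.043162
P(M+8) = 0.24240^4 = 0.003452
The M+2 peak is largest (0.421612); scaling to 100 gives 78.14 : 100.00 : 47.99 : 10.24 : 0.82.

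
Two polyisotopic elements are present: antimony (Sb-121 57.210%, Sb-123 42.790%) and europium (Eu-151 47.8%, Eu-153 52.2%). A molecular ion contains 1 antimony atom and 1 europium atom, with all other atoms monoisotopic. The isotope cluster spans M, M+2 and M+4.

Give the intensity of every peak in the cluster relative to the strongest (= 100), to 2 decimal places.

54.35 : 100.00 : 44.39

Antimony pattern (n=1): 0.5721 : 0.4279
Europium pattern (n=1): 0.4780 : 0.5220
Convolve the two distributions (both contribute in 2-u steps):
  M: 0.5721×0.4780 = 0.273464
  M+2: 0.5721×0.5220 + 0.4279×0.4780 = 0.503172
  M+4: 0.4279×0.5220 = 0.223364
Scale to base peak (0.503172) = 100: 54.35 : 100.00 : 44.39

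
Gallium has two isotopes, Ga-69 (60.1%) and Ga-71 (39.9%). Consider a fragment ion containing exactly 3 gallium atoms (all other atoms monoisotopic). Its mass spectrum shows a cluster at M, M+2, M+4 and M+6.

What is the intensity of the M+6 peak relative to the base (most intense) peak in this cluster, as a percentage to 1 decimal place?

14.7%

(0.601 + 0.399)^3 gives M 0.2171, M+2 0.4324, M+4 0.2870, M+6 0.0635; the largest is M+2.
P(M+2) = C(3,1) × 0.601^2 × 0.399^1 = 3 × 0.361201 × 0.3990 = 0.432358 (base)
P(M+6) = C(3,3) × 0.601^0 × 0.399^3 = 1 × 1.0000 × 0.0635212 = 0.063521
Relative intensity = 0.063521 / 0.432358 × 100 = 14.7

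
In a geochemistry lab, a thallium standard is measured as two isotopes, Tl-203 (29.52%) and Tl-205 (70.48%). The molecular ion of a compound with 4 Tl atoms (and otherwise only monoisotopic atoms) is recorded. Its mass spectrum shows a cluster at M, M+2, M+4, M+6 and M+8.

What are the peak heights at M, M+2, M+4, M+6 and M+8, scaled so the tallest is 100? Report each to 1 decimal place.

The 4 Tl atoms are independent, so intensities follow the terms of (0.2952 + 0.7048)^4.
P(M) = 0.2952^4 = 0.007594
P(M+2) = 4 × 0.2952^3 × 0.7048^1 = 0.072523
P(M+4) = 6 × 0.2952^2 × 0.7048^2 = 0.259726
P(M+6) = 4 × 0.2952^1 × 0.7048^3 = 0.413403
P(M+8) = 0.7048^4 = 0.246754
The M+6 peak is largest (0.413403); scaling to 100 gives 1.8 : 17.5 : 62.8 : 100.0 : 59.7.

1.8 : 17.5 : 62.8 : 100.0 : 59.7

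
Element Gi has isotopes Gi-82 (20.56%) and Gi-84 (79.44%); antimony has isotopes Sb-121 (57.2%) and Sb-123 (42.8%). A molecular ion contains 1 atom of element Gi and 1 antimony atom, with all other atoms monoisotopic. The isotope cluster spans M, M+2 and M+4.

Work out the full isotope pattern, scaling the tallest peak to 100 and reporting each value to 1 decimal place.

21.7 : 100.0 : 62.7

Element Gi pattern (n=1): 0.2056 : 0.7944
Antimony pattern (n=1): 0.5720 : 0.4280
Convolve the two distributions (both contribute in 2-u steps):
  M: 0.2056×0.5720 = 0.117603
  M+2: 0.2056×0.4280 + 0.7944×0.5720 = 0.542394
  M+4: 0.7944×0.4280 = 0.340003
Scale to base peak (0.542394) = 100: 21.7 : 100.0 : 62.7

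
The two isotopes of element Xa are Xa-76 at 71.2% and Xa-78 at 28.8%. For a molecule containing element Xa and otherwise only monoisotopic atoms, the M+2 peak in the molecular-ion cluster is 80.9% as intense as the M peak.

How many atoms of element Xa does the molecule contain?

For n independent Xa atoms, I(M+2)/I(M) = n · (abundance Xa-78) / (abundance Xa-76) = n · 0.288/0.712.
n = 0.809 × 0.712/0.288 = 2.00 ≈ 2

2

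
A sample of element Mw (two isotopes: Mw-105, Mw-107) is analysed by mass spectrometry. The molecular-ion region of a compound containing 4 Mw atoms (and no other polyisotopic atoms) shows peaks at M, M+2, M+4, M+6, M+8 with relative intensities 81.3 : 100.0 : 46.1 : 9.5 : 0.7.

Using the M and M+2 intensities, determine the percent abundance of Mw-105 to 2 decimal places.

76.48%

Let p = fractional abundance of Mw-105. I(M+2)/I(M) = [C(4,1)·p^3·(1−p)] / p^4 = 4·(1−p)/p = 100.0/81.3 = 1.2300
(1−p)/p = 1.2300/4 = 0.3075  ⇒  p = 1/(1 + 0.3075) = 0.7648
Mw-105: 76.48%, Mw-107: 23.52%.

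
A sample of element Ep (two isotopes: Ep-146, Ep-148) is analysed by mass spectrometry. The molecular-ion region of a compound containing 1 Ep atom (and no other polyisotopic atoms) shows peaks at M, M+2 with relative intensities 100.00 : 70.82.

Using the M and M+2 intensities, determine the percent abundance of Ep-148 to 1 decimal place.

Let p = fractional abundance of Ep-146. I(M+2)/I(M) = [C(1,1)·p^0·(1−p)] / p^1 = 1·(1−p)/p = 70.82/100.00 = 0.7082
(1−p)/p = 0.7082/1 = 0.7082  ⇒  p = 1/(1 + 0.7082) = 0.5854
Ep-146: 58.5%, Ep-148: 41.5%.

41.5%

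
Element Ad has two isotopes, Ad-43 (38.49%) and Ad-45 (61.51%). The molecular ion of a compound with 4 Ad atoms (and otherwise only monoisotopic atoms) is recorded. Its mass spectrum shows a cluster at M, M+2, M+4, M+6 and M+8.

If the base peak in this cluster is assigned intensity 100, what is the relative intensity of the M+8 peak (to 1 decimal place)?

40.0

Term probabilities: M 0.0219, M+2 0.1403, M+4 0.3363, M+6 0.3583, M+8 0.1431. Base peak = M+6.
P(M+6) = C(4,3) × 0.3849^1 × 0.6151^3 = 4 × 0.3849 × 0.23272186 = 0.358299 (base)
P(M+8) = C(4,4) × 0.3849^0 × 0.6151^4 = 1 × 1.0000 × 0.14314722 = 0.143147
Relative intensity = 0.143147 / 0.358299 × 100 = 40.0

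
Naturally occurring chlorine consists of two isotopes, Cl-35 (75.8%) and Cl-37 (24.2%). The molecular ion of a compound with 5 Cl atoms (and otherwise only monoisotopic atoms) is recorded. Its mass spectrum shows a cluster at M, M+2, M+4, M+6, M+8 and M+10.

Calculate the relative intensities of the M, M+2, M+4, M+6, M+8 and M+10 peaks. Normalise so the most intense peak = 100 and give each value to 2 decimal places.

The 5 Cl atoms are independent, so intensities follow the terms of (0.758 + 0.242)^5.
P(M) = 0.758^5 = 0.250234
P(M+2) = 5 × 0.758^4 × 0.242^1 = 0.399450
P(M+4) = 10 × 0.758^3 × 0.242^2 = 0.255058
P(M+6) = 10 × 0.758^2 × 0.242^3 = 0.081430
P(M+8) = 5 × 0.758^1 × 0.242^4 = 0.012999
P(M+10) = 0.242^5 = 0.000830
The M+2 peak is largest (0.399450); scaling to 100 gives 62.64 : 100.00 : 63.85 : 20.39 : 3.25 : 0.21.

62.64 : 100.00 : 63.85 : 20.39 : 3.25 : 0.21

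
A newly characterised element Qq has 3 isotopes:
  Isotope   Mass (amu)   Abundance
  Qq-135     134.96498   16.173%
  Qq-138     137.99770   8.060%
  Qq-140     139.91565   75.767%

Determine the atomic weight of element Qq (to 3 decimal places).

138.960 amu

The abundance-weighted mean is 0.16173 × 134.96498 + 0.08060 × 137.99770 + 0.75767 × 139.91565
= 21.827886 + 11.122615 + 106.009891 = 138.960392 amu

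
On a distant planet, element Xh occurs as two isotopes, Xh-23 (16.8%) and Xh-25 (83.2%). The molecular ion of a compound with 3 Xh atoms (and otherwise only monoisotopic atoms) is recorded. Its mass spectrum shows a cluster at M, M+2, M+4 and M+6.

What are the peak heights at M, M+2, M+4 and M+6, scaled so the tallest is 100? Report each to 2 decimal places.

0.82 : 12.23 : 60.58 : 100.00

Expanding (0.168 + 0.832)^3:
P(M) = 0.168^3 = 0.004742
P(M+2) = 3 × 0.168^2 × 0.832^1 = 0.070447
P(M+4) = 3 × 0.168^1 × 0.832^2 = 0.348881
P(M+6) = 0.832^3 = 0.575930
The M+6 peak is largest (0.575930); scaling to 100 gives 0.82 : 12.23 : 60.58 : 100.00.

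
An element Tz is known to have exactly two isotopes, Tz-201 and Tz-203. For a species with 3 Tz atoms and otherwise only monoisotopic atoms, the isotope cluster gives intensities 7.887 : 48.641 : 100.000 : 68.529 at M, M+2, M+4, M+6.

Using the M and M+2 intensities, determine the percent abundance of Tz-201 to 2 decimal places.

32.73%

Write p for the Tz-201 fraction. I(M+2)/I(M) = [C(3,1)·p^2·(1−p)] / p^3 = 3·(1−p)/p = 48.641/7.887 = 6.1672
(1−p)/p = 6.1672/3 = 2.0557  ⇒  p = 1/(1 + 2.0557) = 0.3273
Tz-201: 32.73%, Tz-203: 67.27%.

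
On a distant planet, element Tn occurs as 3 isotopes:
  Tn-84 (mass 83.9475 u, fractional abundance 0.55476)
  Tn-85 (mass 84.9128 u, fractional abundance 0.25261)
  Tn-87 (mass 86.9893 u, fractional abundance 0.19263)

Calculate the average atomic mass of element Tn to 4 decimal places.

84.7773 u

Ar = Σ fᵢ·mᵢ = 0.55476 × 83.9475 + 0.25261 × 84.9128 + 0.19263 × 86.9893
= 46.57072 + 21.44982 + 16.75675 = 84.77729 u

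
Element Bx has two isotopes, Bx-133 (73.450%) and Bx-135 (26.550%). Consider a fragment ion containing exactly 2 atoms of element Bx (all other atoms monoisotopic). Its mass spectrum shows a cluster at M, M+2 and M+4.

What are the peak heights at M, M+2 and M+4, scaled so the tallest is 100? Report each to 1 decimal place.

100.0 : 72.3 : 13.1

The 2 Bx atoms are independent, so intensities follow the terms of (0.73450 + 0.26550)^2.
P(M) = 0.73450^2 = 0.539490
P(M+2) = 2 × 0.73450^1 × 0.26550^1 = 0.390019
P(M+4) = 0.26550^2 = 0.070490
The M peak is largest (0.539490); scaling to 100 gives 100.0 : 72.3 : 13.1.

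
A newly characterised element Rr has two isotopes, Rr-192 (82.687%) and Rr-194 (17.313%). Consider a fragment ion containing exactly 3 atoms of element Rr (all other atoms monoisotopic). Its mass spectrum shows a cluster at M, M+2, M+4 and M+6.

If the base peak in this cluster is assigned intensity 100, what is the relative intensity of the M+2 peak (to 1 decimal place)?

Binomial terms of (0.82687 + 0.17313)^3: M 0.5653, M+2 0.3551, M+4 0.0744, M+6 0.0052 → M is the base peak.
P(M) = C(3,0) × 0.82687^3 × 0.17313^0 = 1 × 0.56534259 × 1.0000 = 0.565343 (base)
P(M+2) = C(3,1) × 0.82687^2 × 0.17313^1 = 3 × 0.683714 × 0.17313 = 0.355114
Relative intensity = 0.355114 / 0.565343 × 100 = 62.8

62.8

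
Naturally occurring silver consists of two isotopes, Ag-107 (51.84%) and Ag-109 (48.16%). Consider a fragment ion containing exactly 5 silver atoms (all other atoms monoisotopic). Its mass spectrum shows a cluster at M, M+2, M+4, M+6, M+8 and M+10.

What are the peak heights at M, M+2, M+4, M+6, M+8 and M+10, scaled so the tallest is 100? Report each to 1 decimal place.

Expanding (0.5184 + 0.4816)^5:
P(M) = 0.5184^5 = 0.037439
P(M+2) = 5 × 0.5184^4 × 0.4816^1 = 0.173907
P(M+4) = 10 × 0.5184^3 × 0.4816^2 = 0.323123
P(M+6) = 10 × 0.5184^2 × 0.4816^3 = 0.300185
P(M+8) = 5 × 0.5184^1 × 0.4816^4 = 0.139438
P(M+10) = 0.4816^5 = 0.025908
The M+4 peak is largest (0.323123); scaling to 100 gives 11.6 : 53.8 : 100.0 : 92.9 : 43.2 : 8.0.

11.6 : 53.8 : 100.0 : 92.9 : 43.2 : 8.0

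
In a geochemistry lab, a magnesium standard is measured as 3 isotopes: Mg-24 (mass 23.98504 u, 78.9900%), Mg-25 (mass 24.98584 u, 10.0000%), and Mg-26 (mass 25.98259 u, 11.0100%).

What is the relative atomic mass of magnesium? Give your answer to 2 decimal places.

Average mass = Σ (abundance × isotope mass) = 0.789900 × 23.98504 + 0.100000 × 24.98584 + 0.110100 × 25.98259
= 18.945783 + 2.498584 + 2.860683 = 24.305050 u

24.31 u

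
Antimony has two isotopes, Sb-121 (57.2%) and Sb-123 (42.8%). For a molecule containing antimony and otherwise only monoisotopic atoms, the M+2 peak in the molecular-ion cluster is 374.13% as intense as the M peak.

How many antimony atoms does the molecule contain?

With n Sb atoms, P(M+2)/P(M) = C(n,1)·p^(n−1)q / p^n = n·q/p = n · 0.428/0.572.
n = 3.7413 × 0.572/0.428 = 5.00 ≈ 5

5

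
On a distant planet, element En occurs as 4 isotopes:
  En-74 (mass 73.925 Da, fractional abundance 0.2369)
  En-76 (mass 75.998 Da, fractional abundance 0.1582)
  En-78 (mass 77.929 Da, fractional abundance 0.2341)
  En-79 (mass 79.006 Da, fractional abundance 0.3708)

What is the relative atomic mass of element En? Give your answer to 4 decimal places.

Average mass = Σ (abundance × isotope mass) = 0.2369 × 73.925 + 0.1582 × 75.998 + 0.2341 × 77.929 + 0.3708 × 79.006
= 17.51283 + 12.02288 + 18.24318 + 29.29542 = 77.07431 Da

77.0743 Da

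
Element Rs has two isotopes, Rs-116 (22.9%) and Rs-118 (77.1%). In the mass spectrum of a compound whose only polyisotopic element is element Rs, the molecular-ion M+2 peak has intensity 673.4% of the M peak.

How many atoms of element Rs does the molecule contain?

2

With n Rs atoms, P(M+2)/P(M) = C(n,1)·p^(n−1)q / p^n = n·q/p = n · 0.771/0.229.
n = 6.734 × 0.229/0.771 = 2.00 ≈ 2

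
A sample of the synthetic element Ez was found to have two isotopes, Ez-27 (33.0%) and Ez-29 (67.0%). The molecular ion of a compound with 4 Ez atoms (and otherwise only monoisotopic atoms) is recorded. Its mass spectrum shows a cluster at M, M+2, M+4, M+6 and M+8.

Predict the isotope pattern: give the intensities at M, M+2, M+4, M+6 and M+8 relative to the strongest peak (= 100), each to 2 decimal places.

2.99 : 24.26 : 73.88 : 100.00 : 50.76

Each Ez atom is independently Ez-27 (p = 0.330) or Ez-29 (q = 0.670); the cluster is the binomial expansion (p + q)^4.
P(M) = 0.330^4 = 0.011859
P(M+2) = 4 × 0.330^3 × 0.670^1 = 0.096311
P(M+4) = 6 × 0.330^2 × 0.670^2 = 0.293311
P(M+6) = 4 × 0.330^1 × 0.670^3 = 0.397007
P(M+8) = 0.670^4 = 0.201511
The M+6 peak is largest (0.397007); scaling to 100 gives 2.99 : 24.26 : 73.88 : 100.00 : 50.76.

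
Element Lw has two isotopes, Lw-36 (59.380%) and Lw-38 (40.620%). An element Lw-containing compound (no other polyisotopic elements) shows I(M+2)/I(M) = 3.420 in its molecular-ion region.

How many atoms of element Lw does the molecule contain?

5

The M+2/M ratio from n Lw atoms is n · q/p = n · 0.40620/0.59380.
n = 3.420 × 0.59380/0.40620 = 5.00 ≈ 5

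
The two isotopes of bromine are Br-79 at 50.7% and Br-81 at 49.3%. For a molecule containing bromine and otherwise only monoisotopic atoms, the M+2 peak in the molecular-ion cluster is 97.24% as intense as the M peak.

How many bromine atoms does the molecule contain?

With n Br atoms, P(M+2)/P(M) = C(n,1)·p^(n−1)q / p^n = n·q/p = n · 0.493/0.507.
n = 0.9724 × 0.507/0.493 = 1.00 ≈ 1

1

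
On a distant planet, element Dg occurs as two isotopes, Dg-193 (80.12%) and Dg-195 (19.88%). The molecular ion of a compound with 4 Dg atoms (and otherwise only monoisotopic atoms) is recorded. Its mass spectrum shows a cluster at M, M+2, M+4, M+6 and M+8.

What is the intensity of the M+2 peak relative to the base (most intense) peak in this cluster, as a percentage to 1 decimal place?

99.3%

Term probabilities: M 0.4121, M+2 0.4090, M+4 0.1522, M+6 0.0252, M+8 0.0016. Base peak = M.
P(M) = C(4,0) × 0.8012^4 × 0.1988^0 = 1 × 0.41206314 × 1.0000 = 0.412063 (base)
P(M+2) = C(4,1) × 0.8012^3 × 0.1988^1 = 4 × 0.51430746 × 0.1988 = 0.408977
Relative intensity = 0.408977 / 0.412063 × 100 = 99.3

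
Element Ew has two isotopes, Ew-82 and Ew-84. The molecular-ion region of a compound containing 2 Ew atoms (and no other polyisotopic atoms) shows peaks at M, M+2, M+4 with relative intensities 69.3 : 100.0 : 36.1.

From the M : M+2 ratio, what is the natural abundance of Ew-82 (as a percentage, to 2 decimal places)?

58.09%

If p is the fraction of Ew that is Ew-82, then I(M+2)/I(M) = [C(2,1)·p^1·(1−p)] / p^2 = 2·(1−p)/p = 100.0/69.3 = 1.4430
(1−p)/p = 1.4430/2 = 0.7215  ⇒  p = 1/(1 + 0.7215) = 0.5809
Ew-82: 58.09%, Ew-84: 41.91%.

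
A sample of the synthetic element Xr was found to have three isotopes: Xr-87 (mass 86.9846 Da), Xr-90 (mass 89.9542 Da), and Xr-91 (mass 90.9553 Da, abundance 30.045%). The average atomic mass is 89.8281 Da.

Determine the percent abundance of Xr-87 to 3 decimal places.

Let x and y be the fractions of Xr-87 and Xr-90. Then x + y = 1 − 0.30045 = 0.69955 and 86.9846x + 89.9542y = 89.8281 − 0.30045×90.9553 = 62.500580115.
Substituting: 86.9846x + 89.9542(0.69955 − x) = 62.500580115
(86.9846 − 89.9542)x = -0.426880495  ⇒  x = 0.14375, y = 0.55580
Xr-87: 14.375%, Xr-90: 55.580%.

14.375%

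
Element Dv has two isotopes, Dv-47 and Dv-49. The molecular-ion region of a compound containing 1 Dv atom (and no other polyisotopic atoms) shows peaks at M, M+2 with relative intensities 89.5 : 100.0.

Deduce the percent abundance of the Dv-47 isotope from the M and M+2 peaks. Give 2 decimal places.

47.23%

Let p = fractional abundance of Dv-47. I(M+2)/I(M) = [C(1,1)·p^0·(1−p)] / p^1 = 1·(1−p)/p = 100.0/89.5 = 1.1173
(1−p)/p = 1.1173/1 = 1.1173  ⇒  p = 1/(1 + 1.1173) = 0.4723
Dv-47: 47.23%, Dv-49: 52.77%.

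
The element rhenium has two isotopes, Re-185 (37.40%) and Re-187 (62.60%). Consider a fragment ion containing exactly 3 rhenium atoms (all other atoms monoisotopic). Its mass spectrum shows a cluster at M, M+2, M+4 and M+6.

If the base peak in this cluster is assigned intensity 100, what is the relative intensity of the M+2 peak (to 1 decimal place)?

Binomial terms of (0.3740 + 0.6260)^3: M 0.0523, M+2 0.2627, M+4 0.4397, M+6 0.2453 → M+4 is the base peak.
P(M+4) = C(3,2) × 0.3740^1 × 0.6260^2 = 3 × 0.3740 × 0.391876 = 0.439685 (base)
P(M+2) = C(3,1) × 0.3740^2 × 0.6260^1 = 3 × 0.139876 × 0.6260 = 0.262687
Relative intensity = 0.262687 / 0.439685 × 100 = 59.7

59.7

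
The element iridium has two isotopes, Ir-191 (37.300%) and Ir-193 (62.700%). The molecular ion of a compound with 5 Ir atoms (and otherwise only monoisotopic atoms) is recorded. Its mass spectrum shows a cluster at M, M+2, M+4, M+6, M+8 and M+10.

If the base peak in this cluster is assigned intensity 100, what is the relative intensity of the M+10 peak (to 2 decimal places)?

28.26

Binomial terms of (0.37300 + 0.62700)^5: M 0.0072, M+2 0.0607, M+4 0.2040, M+6 0.3429, M+8 0.2882, M+10 0.0969 → M+6 is the base peak.
P(M+6) = C(5,3) × 0.37300^2 × 0.62700^3 = 10 × 0.139129 × 0.24649188 = 0.342942 (base)
P(M+10) = C(5,5) × 0.37300^0 × 0.62700^5 = 1 × 1.0000 × 0.09690311 = 0.096903
Relative intensity = 0.096903 / 0.342942 × 100 = 28.26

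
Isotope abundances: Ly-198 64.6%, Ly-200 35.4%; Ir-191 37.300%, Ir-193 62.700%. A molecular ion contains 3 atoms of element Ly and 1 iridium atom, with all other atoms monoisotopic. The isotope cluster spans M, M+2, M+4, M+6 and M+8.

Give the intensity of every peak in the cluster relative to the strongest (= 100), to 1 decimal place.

Element Ly pattern (n=3): 0.26958614 : 0.44318959 : 0.24286241 : 0.04436186
Iridium pattern (n=1): 0.3730 : 0.6270
Convolve the two distributions (both contribute in 2-u steps):
  M: 0.26958614×0.3730 = 0.100556
  M+2: 0.26958614×0.6270 + 0.44318959×0.3730 = 0.334340
  M+4: 0.44318959×0.6270 + 0.24286241×0.3730 = 0.368468
  M+6: 0.24286241×0.6270 + 0.04436186×0.3730 = 0.168822
  M+8: 0.04436186×0.6270 = 0.027815
Scale to base peak (0.368468) = 100: 27.3 : 90.7 : 100.0 : 45.8 : 7.5

27.3 : 90.7 : 100.0 : 45.8 : 7.5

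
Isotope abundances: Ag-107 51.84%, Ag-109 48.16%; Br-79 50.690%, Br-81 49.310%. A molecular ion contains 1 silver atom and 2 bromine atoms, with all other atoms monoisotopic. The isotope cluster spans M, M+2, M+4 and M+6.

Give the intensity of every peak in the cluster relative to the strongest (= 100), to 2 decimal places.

34.79 : 100.00 : 95.80 : 30.58

Silver pattern (n=1): 0.5184 : 0.4816
Bromine pattern (n=2): 0.25694761 : 0.49990478 : 0.24314761
Convolve the two distributions (both contribute in 2-u steps):
  M: 0.5184×0.25694761 = 0.133202
  M+2: 0.5184×0.49990478 + 0.4816×0.25694761 = 0.382897
  M+4: 0.5184×0.24314761 + 0.4816×0.49990478 = 0.366802
  M+6: 0.4816×0.24314761 = 0.117100
Scale to base peak (0.382897) = 100: 34.79 : 100.00 : 95.80 : 30.58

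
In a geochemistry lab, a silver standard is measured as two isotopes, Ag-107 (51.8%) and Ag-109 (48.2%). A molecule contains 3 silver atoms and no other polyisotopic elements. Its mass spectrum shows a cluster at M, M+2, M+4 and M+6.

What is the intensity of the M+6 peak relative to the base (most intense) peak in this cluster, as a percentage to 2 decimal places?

28.86%

Binomial terms of (0.518 + 0.482)^3: M 0.1390, M+2 0.3880, M+4 0.3610, M+6 0.1120 → M+2 is the base peak.
P(M+2) = C(3,1) × 0.518^2 × 0.482^1 = 3 × 0.268324 × 0.4820 = 0.387997 (base)
P(M+6) = C(3,3) × 0.518^0 × 0.482^3 = 1 × 1.0000 × 0.11198017 = 0.111980
Relative intensity = 0.111980 / 0.387997 × 100 = 28.86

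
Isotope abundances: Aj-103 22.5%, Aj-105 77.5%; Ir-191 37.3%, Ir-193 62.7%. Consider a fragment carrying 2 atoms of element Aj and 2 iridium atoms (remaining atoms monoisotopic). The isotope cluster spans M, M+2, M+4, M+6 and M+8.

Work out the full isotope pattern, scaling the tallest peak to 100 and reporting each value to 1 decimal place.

Element Aj pattern (n=2): 0.050625 : 0.34875 : 0.600625
Iridium pattern (n=2): 0.139129 : 0.467742 : 0.393129
Convolve the two distributions (both contribute in 2-u steps):
  M: 0.050625×0.139129 = 0.007043
  M+2: 0.050625×0.467742 + 0.34875×0.139129 = 0.072201
  M+4: 0.050625×0.393129 + 0.34875×0.467742 + 0.600625×0.139129 = 0.266592
  M+6: 0.34875×0.393129 + 0.600625×0.467742 = 0.418041
  M+8: 0.600625×0.393129 = 0.236123
Scale to base peak (0.418041) = 100: 1.7 : 17.3 : 63.8 : 100.0 : 56.5

1.7 : 17.3 : 63.8 : 100.0 : 56.5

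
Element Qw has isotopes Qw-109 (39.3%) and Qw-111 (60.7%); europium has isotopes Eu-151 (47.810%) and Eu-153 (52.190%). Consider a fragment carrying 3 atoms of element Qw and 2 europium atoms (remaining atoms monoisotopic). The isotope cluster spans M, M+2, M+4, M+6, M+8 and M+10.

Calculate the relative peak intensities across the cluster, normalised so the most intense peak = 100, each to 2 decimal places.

4.03 : 27.45 : 74.36 : 100.00 : 66.74 : 17.68

Element Qw pattern (n=3): 0.06069846 : 0.28125163 : 0.43440137 : 0.22364854
Europium pattern (n=2): 0.22857961 : 0.49904078 : 0.27237961
Convolve the two distributions (both contribute in 2-u steps):
  M: 0.06069846×0.22857961 = 0.013874
  M+2: 0.06069846×0.49904078 + 0.28125163×0.22857961 = 0.094579
  M+4: 0.06069846×0.27237961 + 0.28125163×0.49904078 + 0.43440137×0.22857961 = 0.256184
  M+6: 0.28125163×0.27237961 + 0.43440137×0.49904078 + 0.22364854×0.22857961 = 0.344513
  M+8: 0.43440137×0.27237961 + 0.22364854×0.49904078 = 0.229932
  M+10: 0.22364854×0.27237961 = 0.060917
Scale to base peak (0.344513) = 100: 4.03 : 27.45 : 74.36 : 100.00 : 66.74 : 17.68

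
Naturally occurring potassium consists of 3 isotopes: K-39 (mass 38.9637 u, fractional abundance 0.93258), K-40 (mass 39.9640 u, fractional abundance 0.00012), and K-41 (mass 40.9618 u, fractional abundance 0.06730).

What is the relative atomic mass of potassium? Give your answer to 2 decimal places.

The abundance-weighted mean is 0.93258 × 38.9637 + 0.00012 × 39.9640 + 0.06730 × 40.9618
= 36.33677 + 0.00480 + 2.75673 = 39.09830 u

39.10 u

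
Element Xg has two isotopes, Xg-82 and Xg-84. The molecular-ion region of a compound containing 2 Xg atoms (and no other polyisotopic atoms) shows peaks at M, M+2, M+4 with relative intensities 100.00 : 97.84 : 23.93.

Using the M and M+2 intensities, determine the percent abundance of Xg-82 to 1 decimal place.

67.2%

If p is the fraction of Xg that is Xg-82, then I(M+2)/I(M) = [C(2,1)·p^1·(1−p)] / p^2 = 2·(1−p)/p = 97.84/100.00 = 0.9784
(1−p)/p = 0.9784/2 = 0.4892  ⇒  p = 1/(1 + 0.4892) = 0.6715
Xg-82: 67.2%, Xg-84: 32.8%.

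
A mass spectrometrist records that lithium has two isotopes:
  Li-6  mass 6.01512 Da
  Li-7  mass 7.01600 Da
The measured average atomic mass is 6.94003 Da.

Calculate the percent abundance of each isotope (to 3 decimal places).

Writing the weighted mean with unknown fraction x of Li-6:
6.01512·x + 7.01600·(1 − x) = 6.94003
(6.01512 − 7.01600)·x = 6.94003 − 7.01600
x = -0.07597 / -1.00088 = 0.07590 → 7.590% Li-6, 92.410% Li-7.

Li-6: 7.590%, Li-7: 92.410%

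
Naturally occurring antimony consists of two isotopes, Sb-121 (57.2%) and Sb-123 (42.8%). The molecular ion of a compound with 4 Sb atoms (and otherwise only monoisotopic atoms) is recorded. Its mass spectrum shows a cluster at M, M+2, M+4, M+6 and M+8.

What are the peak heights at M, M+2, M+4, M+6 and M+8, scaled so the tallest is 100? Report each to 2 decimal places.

29.77 : 89.10 : 100.00 : 49.88 : 9.33

Expanding (0.572 + 0.428)^4:
P(M) = 0.572^4 = 0.107049
P(M+2) = 4 × 0.572^3 × 0.428^1 = 0.320400
P(M+4) = 6 × 0.572^2 × 0.428^2 = 0.359609
P(M+6) = 4 × 0.572^1 × 0.428^3 = 0.179385
P(M+8) = 0.428^4 = 0.033556
The M+4 peak is largest (0.359609); scaling to 100 gives 29.77 : 89.10 : 100.00 : 49.88 : 9.33.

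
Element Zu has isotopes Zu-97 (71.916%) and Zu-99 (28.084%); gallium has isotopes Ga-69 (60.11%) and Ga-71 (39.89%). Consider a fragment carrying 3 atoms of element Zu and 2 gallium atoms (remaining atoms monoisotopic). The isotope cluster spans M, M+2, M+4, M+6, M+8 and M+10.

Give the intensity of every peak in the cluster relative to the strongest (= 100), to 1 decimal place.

Element Zu pattern (n=3): 0.37194316 : 0.43574385 : 0.17016283 : 0.02215016
Gallium pattern (n=2): 0.36132121 : 0.47955758 : 0.15912121
Convolve the two distributions (both contribute in 2-u steps):
  M: 0.37194316×0.36132121 = 0.134391
  M+2: 0.37194316×0.47955758 + 0.43574385×0.36132121 = 0.335812
  M+4: 0.37194316×0.15912121 + 0.43574385×0.47955758 + 0.17016283×0.36132121 = 0.329632
  M+6: 0.43574385×0.15912121 + 0.17016283×0.47955758 + 0.02215016×0.36132121 = 0.158942
  M+8: 0.17016283×0.15912121 + 0.02215016×0.47955758 = 0.037699
  M+10: 0.02215016×0.15912121 = 0.003525
Scale to base peak (0.335812) = 100: 40.0 : 100.0 : 98.2 : 47.3 : 11.2 : 1.0

40.0 : 100.0 : 98.2 : 47.3 : 11.2 : 1.0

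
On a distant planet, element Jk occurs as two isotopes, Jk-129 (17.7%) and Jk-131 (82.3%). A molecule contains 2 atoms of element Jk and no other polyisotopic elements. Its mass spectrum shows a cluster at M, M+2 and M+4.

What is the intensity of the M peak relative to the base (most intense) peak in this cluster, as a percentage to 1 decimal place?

4.6%

Binomial terms of (0.177 + 0.823)^2: M 0.0313, M+2 0.2913, M+4 0.6773 → M+4 is the base peak.
P(M+4) = C(2,2) × 0.177^0 × 0.823^2 = 1 × 1.0000 × 0.677329 = 0.677329 (base)
P(M) = C(2,0) × 0.177^2 × 0.823^0 = 1 × 0.031329 × 1.0000 = 0.031329
Relative intensity = 0.031329 / 0.677329 × 100 = 4.6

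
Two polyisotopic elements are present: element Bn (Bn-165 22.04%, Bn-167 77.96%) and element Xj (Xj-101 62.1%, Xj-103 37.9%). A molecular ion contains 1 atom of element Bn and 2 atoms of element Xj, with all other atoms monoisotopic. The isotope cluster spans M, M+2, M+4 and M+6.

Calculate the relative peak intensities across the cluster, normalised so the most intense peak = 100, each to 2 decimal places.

21.02 : 100.00 : 98.58 : 27.69

Element Bn pattern (n=1): 0.2204 : 0.7796
Element Xj pattern (n=2): 0.385641 : 0.470718 : 0.143641
Convolve the two distributions (both contribute in 2-u steps):
  M: 0.2204×0.385641 = 0.084995
  M+2: 0.2204×0.470718 + 0.7796×0.385641 = 0.404392
  M+4: 0.2204×0.143641 + 0.7796×0.470718 = 0.398630
  M+6: 0.7796×0.143641 = 0.111983
Scale to base peak (0.404392) = 100: 21.02 : 100.00 : 98.58 : 27.69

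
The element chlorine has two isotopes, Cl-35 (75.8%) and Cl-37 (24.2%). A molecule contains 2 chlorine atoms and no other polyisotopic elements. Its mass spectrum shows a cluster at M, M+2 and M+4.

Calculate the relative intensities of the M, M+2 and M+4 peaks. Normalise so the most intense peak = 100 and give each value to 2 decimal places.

The 2 Cl atoms are independent, so intensities follow the terms of (0.758 + 0.242)^2.
P(M) = 0.758^2 = 0.574564
P(M+2) = 2 × 0.758^1 × 0.242^1 = 0.366872
P(M+4) = 0.242^2 = 0.058564
The M peak is largest (0.574564); scaling to 100 gives 100.00 : 63.85 : 10.19.

100.00 : 63.85 : 10.19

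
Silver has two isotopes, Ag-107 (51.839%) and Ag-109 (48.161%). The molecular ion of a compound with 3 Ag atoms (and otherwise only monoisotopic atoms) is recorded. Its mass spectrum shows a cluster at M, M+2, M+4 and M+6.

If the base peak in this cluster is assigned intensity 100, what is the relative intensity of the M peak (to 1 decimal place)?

35.9

Binomial terms of (0.51839 + 0.48161)^3: M 0.1393, M+2 0.3883, M+4 0.3607, M+6 0.1117 → M+2 is the base peak.
P(M+2) = C(3,1) × 0.51839^2 × 0.48161^1 = 3 × 0.26872819 × 0.48161 = 0.388267 (base)
P(M) = C(3,0) × 0.51839^3 × 0.48161^0 = 1 × 0.13930601 × 1.0000 = 0.139306
Relative intensity = 0.139306 / 0.388267 × 100 = 35.9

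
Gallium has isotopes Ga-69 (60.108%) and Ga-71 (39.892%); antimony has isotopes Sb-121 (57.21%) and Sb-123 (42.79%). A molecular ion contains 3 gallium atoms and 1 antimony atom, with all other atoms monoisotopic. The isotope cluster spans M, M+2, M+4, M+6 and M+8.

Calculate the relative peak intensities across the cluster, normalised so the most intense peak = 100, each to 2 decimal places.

35.58 : 97.45 : 100.00 : 45.57 : 7.78

Gallium pattern (n=3): 0.2171685 : 0.432386 : 0.2869625 : 0.063483
Antimony pattern (n=1): 0.5721 : 0.4279
Convolve the two distributions (both contribute in 2-u steps):
  M: 0.2171685×0.5721 = 0.124242
  M+2: 0.2171685×0.4279 + 0.432386×0.5721 = 0.340294
  M+4: 0.432386×0.4279 + 0.2869625×0.5721 = 0.349189
  M+6: 0.2869625×0.4279 + 0.063483×0.5721 = 0.159110
  M+8: 0.063483×0.4279 = 0.027164
Scale to base peak (0.349189) = 100: 35.58 : 97.45 : 100.00 : 45.57 : 7.78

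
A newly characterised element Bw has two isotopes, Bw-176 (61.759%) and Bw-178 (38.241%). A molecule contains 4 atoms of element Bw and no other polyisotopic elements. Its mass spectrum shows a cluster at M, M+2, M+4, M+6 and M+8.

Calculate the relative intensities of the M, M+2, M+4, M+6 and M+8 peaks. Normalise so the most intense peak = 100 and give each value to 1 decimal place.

40.4 : 100.0 : 92.9 : 38.3 : 5.9

Expanding (0.61759 + 0.38241)^4:
P(M) = 0.61759^4 = 0.145479
P(M+2) = 4 × 0.61759^3 × 0.38241^1 = 0.360321
P(M+4) = 6 × 0.61759^2 × 0.38241^2 = 0.334665
P(M+6) = 4 × 0.61759^1 × 0.38241^3 = 0.138149
P(M+8) = 0.38241^4 = 0.021385
The M+2 peak is largest (0.360321); scaling to 100 gives 40.4 : 100.0 : 92.9 : 38.3 : 5.9.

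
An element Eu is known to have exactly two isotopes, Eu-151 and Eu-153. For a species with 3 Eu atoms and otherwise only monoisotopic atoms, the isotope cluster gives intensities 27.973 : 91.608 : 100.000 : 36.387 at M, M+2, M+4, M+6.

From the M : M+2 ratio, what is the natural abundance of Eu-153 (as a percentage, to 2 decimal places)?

If p is the fraction of Eu that is Eu-151, then I(M+2)/I(M) = [C(3,1)·p^2·(1−p)] / p^3 = 3·(1−p)/p = 91.608/27.973 = 3.2749
(1−p)/p = 3.2749/3 = 1.0916  ⇒  p = 1/(1 + 1.0916) = 0.4781
Eu-151: 47.81%, Eu-153: 52.19%.

52.19%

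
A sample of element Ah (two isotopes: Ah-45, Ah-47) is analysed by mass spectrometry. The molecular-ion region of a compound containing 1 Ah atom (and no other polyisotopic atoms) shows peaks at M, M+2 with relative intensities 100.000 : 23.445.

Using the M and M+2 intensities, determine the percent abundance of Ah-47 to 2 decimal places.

18.99%

Write p for the Ah-45 fraction. I(M+2)/I(M) = [C(1,1)·p^0·(1−p)] / p^1 = 1·(1−p)/p = 23.445/100.000 = 0.2344
(1−p)/p = 0.2344/1 = 0.2344  ⇒  p = 1/(1 + 0.2344) = 0.8101
Ah-45: 81.01%, Ah-47: 18.99%.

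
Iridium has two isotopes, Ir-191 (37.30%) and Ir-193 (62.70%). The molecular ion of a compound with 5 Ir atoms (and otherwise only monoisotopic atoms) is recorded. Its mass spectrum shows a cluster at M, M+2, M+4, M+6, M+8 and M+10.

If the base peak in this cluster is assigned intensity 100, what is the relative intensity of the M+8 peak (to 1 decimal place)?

(0.3730 + 0.6270)^5 gives M 0.0072, M+2 0.0607, M+4 0.2040, M+6 0.3429, M+8 0.2882, M+10 0.0969; the largest is M+6.
P(M+6) = C(5,3) × 0.3730^2 × 0.6270^3 = 10 × 0.139129 × 0.24649188 = 0.342942 (base)
P(M+8) = C(5,4) × 0.3730^1 × 0.6270^4 = 5 × 0.3730 × 0.15455041 = 0.288237
Relative intensity = 0.288237 / 0.342942 × 100 = 84.0

84.0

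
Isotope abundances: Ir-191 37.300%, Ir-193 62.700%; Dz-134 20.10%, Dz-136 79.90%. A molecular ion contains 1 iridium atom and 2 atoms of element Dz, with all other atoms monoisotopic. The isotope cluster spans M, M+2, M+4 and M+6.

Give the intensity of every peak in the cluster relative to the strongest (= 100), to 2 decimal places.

3.43 : 33.02 : 100.00 : 91.07

Iridium pattern (n=1): 0.3730 : 0.6270
Element Dz pattern (n=2): 0.040401 : 0.321198 : 0.638401
Convolve the two distributions (both contribute in 2-u steps):
  M: 0.3730×0.040401 = 0.015070
  M+2: 0.3730×0.321198 + 0.6270×0.040401 = 0.145138
  M+4: 0.3730×0.638401 + 0.6270×0.321198 = 0.439515
  M+6: 0.6270×0.638401 = 0.400277
Scale to base peak (0.439515) = 100: 3.43 : 33.02 : 100.00 : 91.07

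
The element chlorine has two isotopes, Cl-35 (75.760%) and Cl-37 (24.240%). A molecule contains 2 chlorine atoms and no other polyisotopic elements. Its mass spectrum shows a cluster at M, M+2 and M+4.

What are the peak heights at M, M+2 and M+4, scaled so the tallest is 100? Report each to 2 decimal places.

Each Cl atom is independently Cl-35 (p = 0.75760) or Cl-37 (q = 0.24240); the cluster is the binomial expansion (p + q)^2.
P(M) = 0.75760^2 = 0.573958
P(M+2) = 2 × 0.75760^1 × 0.24240^1 = 0.367284
P(M+4) = 0.24240^2 = 0.058758
The M peak is largest (0.573958); scaling to 100 gives 100.00 : 63.99 : 10.24.

100.00 : 63.99 : 10.24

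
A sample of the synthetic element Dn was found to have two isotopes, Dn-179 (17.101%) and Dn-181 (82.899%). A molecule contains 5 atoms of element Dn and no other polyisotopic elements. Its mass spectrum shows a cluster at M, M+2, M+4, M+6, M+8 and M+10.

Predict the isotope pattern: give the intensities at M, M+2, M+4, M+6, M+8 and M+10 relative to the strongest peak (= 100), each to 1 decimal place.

Each Dn atom is independently Dn-179 (p = 0.17101) or Dn-181 (q = 0.82899); the cluster is the binomial expansion (p + q)^5.
P(M) = 0.17101^5 = 0.000146
P(M+2) = 5 × 0.17101^4 × 0.82899^1 = 0.003545
P(M+4) = 10 × 0.17101^3 × 0.82899^2 = 0.034369
P(M+6) = 10 × 0.17101^2 × 0.82899^3 = 0.166606
P(M+8) = 5 × 0.17101^1 × 0.82899^4 = 0.403821
P(M+10) = 0.82899^5 = 0.391513
The M+8 peak is largest (0.403821); scaling to 100 gives 0.0 : 0.9 : 8.5 : 41.3 : 100.0 : 97.0.

0.0 : 0.9 : 8.5 : 41.3 : 100.0 : 97.0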